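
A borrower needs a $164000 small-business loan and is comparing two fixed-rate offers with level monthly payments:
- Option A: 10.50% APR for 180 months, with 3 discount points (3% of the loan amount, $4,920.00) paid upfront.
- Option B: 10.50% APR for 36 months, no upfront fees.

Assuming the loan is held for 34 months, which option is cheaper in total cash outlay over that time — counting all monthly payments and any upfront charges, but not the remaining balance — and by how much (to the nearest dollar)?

Option A by $114,677

Option A: monthly rate = 10.5%/12 = 0.0087500; payment = 164,000 × 0.0087500 / (1 − (1+0.0087500)^−180) = $1,812.85.
Option B: at 10.50% the monthly rate is 0.0087500, so the payment is 164,000 × 0.0087500 / (1 − 1.0087500^−36) = $5,330.40.
Over 34 months: Option A costs 34 × $1,812.85 + $4,920.00 = $66,556.90; Option B costs 34 × $5,330.40 = $181,233.60.
Option A is cheaper by $181,233.60 − $66,556.90 = $114,676.70.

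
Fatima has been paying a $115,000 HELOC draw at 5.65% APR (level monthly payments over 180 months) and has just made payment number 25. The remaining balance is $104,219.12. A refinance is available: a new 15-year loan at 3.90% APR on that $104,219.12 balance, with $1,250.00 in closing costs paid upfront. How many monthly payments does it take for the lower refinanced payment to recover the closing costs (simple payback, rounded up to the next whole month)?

7 months

Current payment = 115,000 × 5.65%/12 / (1 − (1+0.0047083)^−180) = $948.82.
Refinanced payment = 104,219.12 × 0.0032500 / (1 − (1+0.0032500)^−180) = $765.68.
Monthly savings = $948.82 − $765.68 = $183.14.
Break-even = $1,250.00 / $183.14 = 6.83 → 7 months.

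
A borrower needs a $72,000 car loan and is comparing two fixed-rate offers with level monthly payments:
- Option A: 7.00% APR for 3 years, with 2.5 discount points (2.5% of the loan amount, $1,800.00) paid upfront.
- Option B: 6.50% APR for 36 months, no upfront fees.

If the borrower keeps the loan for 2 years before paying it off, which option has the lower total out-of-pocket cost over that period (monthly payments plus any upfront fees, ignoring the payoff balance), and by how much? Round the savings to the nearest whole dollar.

Option B by $2,194

Option A: at 7.00% the monthly rate is 0.0058333, so the payment is 72,000 × 0.0058333 / (1 − 1.0058333^−36) = $2,223.15.
Option B: monthly rate = 6.5%/12 = 0.0054167; payment = 72,000 × 0.0054167 / (1 − (1+0.0054167)^−36) = $2,206.73.
Over 24 months: Option A costs 24 × $2,223.15 + $1,800.00 = $55,155.60; Option B costs 24 × $2,206.73 = $52,961.52.
Option B is cheaper by $55,155.60 − $52,961.52 = $2,194.08.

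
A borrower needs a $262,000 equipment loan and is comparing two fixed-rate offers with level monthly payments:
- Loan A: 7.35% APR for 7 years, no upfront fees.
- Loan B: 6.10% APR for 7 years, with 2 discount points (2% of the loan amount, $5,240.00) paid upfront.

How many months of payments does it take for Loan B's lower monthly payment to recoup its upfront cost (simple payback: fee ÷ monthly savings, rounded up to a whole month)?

33 months

Loan A: at 7.35% the monthly rate is 0.0061250, so the payment is 262,000 × 0.0061250 / (1 − 1.0061250^−84) = $3,999.26.
Loan B: monthly rate = 6.1%/12 = 0.0050833; payment = 262,000 × 0.0050833 / (1 − (1+0.0050833)^−84) = $3,840.01.
Monthly savings = $3,999.26 − $3,840.01 = $159.25.
Break-even = $5,240.00 / $159.25 = 32.90 → 33 months.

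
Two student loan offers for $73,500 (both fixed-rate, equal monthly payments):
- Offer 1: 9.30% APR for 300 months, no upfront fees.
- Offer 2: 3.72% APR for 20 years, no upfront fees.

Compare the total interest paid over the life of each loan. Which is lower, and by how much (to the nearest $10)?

Offer 1: monthly rate = 9.3%/12 = 0.0077500; payment = 73,500 × 0.0077500 / (1 − (1+0.0077500)^−300) = $631.98.
Total interest on Offer 1 = 300 × $631.98 − $73,500 = $116,094.00.
Offer 2: monthly rate = 3.72%/12 = 0.0031000; payment = 73,500 × 0.0031000 / (1 − (1+0.0031000)^−240) = $434.63.
Total interest on Offer 2 = 240 × $434.63 − $73,500 = $30,811.20.
Offer 2 is lower by $85,282.80.

Offer 2 by $85,280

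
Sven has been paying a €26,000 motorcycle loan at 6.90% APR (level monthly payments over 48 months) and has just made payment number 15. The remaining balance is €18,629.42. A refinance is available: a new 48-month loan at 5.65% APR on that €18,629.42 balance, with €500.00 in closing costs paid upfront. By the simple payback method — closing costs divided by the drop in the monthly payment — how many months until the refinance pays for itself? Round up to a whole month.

Current payment = 26,000 × 6.9%/12 / (1 − (1+0.0057500)^−48) = €621.40.
Refinanced payment = 18,629.42 × 0.0047083 / (1 − (1+0.0047083)^−48) = €434.53.
Monthly savings = €621.40 − €434.53 = €186.87.
Break-even = €500.00 / €186.87 = 2.68 → 3 months.

3 months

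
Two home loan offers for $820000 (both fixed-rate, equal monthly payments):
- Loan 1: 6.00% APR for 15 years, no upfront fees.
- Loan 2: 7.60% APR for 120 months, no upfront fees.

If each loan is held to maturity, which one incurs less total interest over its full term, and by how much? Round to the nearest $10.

Loan 2 by $72,370

Loan 1: monthly rate = 6%/12 = 0.0050000; payment = 820,000 × 0.0050000 / (1 − (1+0.0050000)^−180) = $6,919.63.
Total interest on Loan 1 = 180 × $6,919.63 − $820,000 = $425,533.40.
Loan 2: monthly rate = 7.6%/12 = 0.0063333; payment = 820,000 × 0.0063333 / (1 − (1+0.0063333)^−120) = $9,776.40.
Total interest on Loan 2 = 120 × $9,776.40 − $820,000 = $353,168.00.
Loan 2 is lower by $72,365.40.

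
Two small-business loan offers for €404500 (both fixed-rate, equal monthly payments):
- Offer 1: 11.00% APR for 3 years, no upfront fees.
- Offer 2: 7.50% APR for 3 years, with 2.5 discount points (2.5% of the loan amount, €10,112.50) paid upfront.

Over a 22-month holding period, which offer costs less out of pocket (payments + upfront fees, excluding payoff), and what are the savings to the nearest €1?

Offer 1: monthly rate = 11%/12 = 0.0091667; payment = 404,500 × 0.0091667 / (1 − (1+0.0091667)^−36) = €13,242.81.
Offer 2: monthly rate = 7.5%/12 = 0.0062500; payment = 404,500 × 0.0062500 / (1 − (1+0.0062500)^−36) = €12,582.47.
Over 22 months: Offer 1 costs 22 × €13,242.81 = €291,341.82; Offer 2 costs 22 × €12,582.47 + €10,112.50 = €286,926.84.
Offer 2 is cheaper by €291,341.82 − €286,926.84 = €4,414.98.

Offer 2 by €4,415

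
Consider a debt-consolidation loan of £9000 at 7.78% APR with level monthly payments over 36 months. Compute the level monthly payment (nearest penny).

Monthly rate = 7.78%/12 = 0.0064833; payment = 9,000 × 0.0064833 / (1 − (1+0.0064833)^−36) = £281.11.

£281.11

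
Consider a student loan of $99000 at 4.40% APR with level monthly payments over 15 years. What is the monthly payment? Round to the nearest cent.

$752.29

At 4.40% the monthly rate is 0.0036667, so the payment is 99,000 × 0.0036667 / (1 − 1.0036667^−180) = $752.29.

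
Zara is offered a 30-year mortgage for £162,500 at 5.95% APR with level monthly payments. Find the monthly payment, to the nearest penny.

At 5.95% the monthly rate is 0.0049583, so the payment is 162,500 × 0.0049583 / (1 − 1.0049583^−360) = £969.05.

£969.05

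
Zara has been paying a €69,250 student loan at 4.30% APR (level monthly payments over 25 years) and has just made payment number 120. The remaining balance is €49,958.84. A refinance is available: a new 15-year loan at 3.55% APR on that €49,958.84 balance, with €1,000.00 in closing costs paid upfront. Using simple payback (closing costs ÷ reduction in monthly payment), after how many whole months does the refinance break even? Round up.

Current payment = 69,250 × 4.3%/12 / (1 − (1+0.0035833)^−300) = €377.10.
Refinanced payment = 49,958.84 × 0.0029583 / (1 − (1+0.0029583)^−180) = €358.37.
Monthly savings = €377.10 − €358.37 = €18.73.
Break-even = €1,000.00 / €18.73 = 53.39 → 54 months.

54 months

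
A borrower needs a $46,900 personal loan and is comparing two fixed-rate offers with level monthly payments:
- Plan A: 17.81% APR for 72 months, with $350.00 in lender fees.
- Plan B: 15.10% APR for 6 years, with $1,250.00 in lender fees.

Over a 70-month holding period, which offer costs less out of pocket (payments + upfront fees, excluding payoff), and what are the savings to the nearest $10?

Plan A: monthly rate = 17.81%/12 = 0.0148417; payment = 46,900 × 0.0148417 / (1 − (1+0.0148417)^−72) = $1,064.65.
Plan B: at 15.10% the monthly rate is 0.0125833, so the payment is 46,900 × 0.0125833 / (1 − 1.0125833^−72) = $994.25.
Over 70 months: Plan A costs 70 × $1,064.65 + $350.00 = $74,875.50; Plan B costs 70 × $994.25 + $1,250.00 = $70,847.50.
Plan B is cheaper by $74,875.50 − $70,847.50 = $4,028.00.

Plan B by $4,030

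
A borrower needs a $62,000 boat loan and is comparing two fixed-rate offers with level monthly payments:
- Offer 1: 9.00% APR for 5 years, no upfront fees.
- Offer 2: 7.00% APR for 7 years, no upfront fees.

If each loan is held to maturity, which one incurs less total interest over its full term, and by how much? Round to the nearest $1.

Offer 1 by $1,382

Offer 1: monthly rate = 9%/12 = 0.0075000; payment = 62,000 × 0.0075000 / (1 − (1+0.0075000)^−60) = $1,287.02.
Total interest on Offer 1 = 60 × $1,287.02 − $62,000 = $15,221.20.
Offer 2: at 7.00% the monthly rate is 0.0058333, so the payment is 62,000 × 0.0058333 / (1 − 1.0058333^−84) = $935.75.
Total interest on Offer 2 = 84 × $935.75 − $62,000 = $16,603.00.
Offer 1 is lower by $1,381.80.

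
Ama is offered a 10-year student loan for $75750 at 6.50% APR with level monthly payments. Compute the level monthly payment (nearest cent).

At 6.50% the monthly rate is 0.0054167, so the payment is 75,750 × 0.0054167 / (1 − 1.0054167^−120) = $860.13.

$860.13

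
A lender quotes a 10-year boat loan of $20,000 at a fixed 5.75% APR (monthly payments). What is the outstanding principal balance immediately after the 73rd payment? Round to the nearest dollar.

$9,219

With monthly rate i = 5.75%/12 = 0.0047917, the balance after k of n payments is P · [(1+i)^n − (1+i)^k] / [(1+i)^n − 1].
(1+0.0047917)^120 = 1.77469181 and (1+0.0047917)^73 = 1.41758723, so the balance is 20,000 × (1.77469181 − 1.41758723) / (1.77469181 − 1) = $9,219.27.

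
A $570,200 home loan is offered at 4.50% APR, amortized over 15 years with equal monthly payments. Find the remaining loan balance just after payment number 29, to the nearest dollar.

With monthly rate i = 4.5%/12 = 0.0037500, the balance after k of n payments is P · [(1+i)^n − (1+i)^k] / [(1+i)^n − 1].
(1+0.0037500)^180 = 1.96155501 and (1+0.0037500)^29 = 1.11465685, so the balance is 570,200 × (1.96155501 − 1.11465685) / (1.96155501 − 1) = $502,208.74.

$502,209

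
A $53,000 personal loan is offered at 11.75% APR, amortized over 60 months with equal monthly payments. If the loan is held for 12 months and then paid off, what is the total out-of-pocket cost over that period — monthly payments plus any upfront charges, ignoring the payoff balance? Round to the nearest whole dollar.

Monthly rate = 11.75%/12 = 0.0097917; payment = 53,000 × 0.0097917 / (1 − (1+0.0097917)^−60) = $1,172.27.
Total outlay = 12 × $1,172.27 = $14,067.24.

$14,067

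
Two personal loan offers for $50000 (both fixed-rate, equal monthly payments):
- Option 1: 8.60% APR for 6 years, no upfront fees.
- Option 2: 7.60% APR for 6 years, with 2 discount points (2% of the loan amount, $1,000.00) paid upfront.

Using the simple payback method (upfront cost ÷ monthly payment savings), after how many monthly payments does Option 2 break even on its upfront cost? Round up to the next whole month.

41 months

Option 1: monthly rate = 8.6%/12 = 0.0071667; payment = 50,000 × 0.0071667 / (1 − (1+0.0071667)^−72) = $891.38.
Option 2: monthly rate = 7.6%/12 = 0.0063333; payment = 50,000 × 0.0063333 / (1 − (1+0.0063333)^−72) = $866.93.
Monthly savings = $891.38 − $866.93 = $24.45.
Break-even = $1,000.00 / $24.45 = 40.90 → 41 months.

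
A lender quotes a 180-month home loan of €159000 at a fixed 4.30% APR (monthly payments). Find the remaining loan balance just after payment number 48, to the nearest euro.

With monthly rate i = 4.3%/12 = 0.0035833, the balance after k of n payments is P · [(1+i)^n − (1+i)^k] / [(1+i)^n − 1].
(1+0.0035833)^180 = 1.90379094 and (1+0.0035833)^48 = 1.18731276, so the balance is 159,000 × (1.90379094 − 1.18731276) / (1.90379094 − 1) = €126,046.88.

€126,047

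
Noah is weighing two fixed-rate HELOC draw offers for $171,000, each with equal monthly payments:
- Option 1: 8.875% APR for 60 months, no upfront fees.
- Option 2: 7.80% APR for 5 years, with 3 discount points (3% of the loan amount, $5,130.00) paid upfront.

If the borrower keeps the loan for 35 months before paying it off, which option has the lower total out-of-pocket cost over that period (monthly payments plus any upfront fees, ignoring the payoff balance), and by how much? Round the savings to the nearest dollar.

Option 1: at 8.875% the monthly rate is 0.0073958, so the payment is 171,000 × 0.0073958 / (1 − 1.0073958^−60) = $3,539.31.
Option 2: at 7.80% the monthly rate is 0.0065000, so the payment is 171,000 × 0.0065000 / (1 − 1.0065000^−60) = $3,450.92.
Over 35 months: Option 1 costs 35 × $3,539.31 = $123,875.85; Option 2 costs 35 × $3,450.92 + $5,130.00 = $125,912.20.
Option 1 is cheaper by $125,912.20 − $123,875.85 = $2,036.35.

Option 1 by $2,036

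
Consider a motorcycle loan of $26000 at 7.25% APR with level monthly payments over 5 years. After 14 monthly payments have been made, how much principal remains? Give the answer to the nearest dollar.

$20,745

With monthly rate i = 7.25%/12 = 0.0060417, the balance after k of n payments is P · [(1+i)^n − (1+i)^k] / [(1+i)^n − 1].
(1+0.0060417)^60 = 1.43535089 and (1+0.0060417)^14 = 1.08798661, so the balance is 26,000 × (1.43535089 − 1.08798661) / (1.43535089 − 1) = $20,745.27.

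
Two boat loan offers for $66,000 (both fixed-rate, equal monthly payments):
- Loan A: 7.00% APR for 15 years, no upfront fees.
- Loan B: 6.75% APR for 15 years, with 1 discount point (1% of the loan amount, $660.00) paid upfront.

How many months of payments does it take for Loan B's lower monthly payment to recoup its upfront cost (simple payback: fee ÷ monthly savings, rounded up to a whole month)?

Loan A: at 7.00% the monthly rate is 0.0058333, so the payment is 66,000 × 0.0058333 / (1 − 1.0058333^−180) = $593.23.
Loan B: at 6.75% the monthly rate is 0.0056250, so the payment is 66,000 × 0.0056250 / (1 − 1.0056250^−180) = $584.04.
Monthly savings = $593.23 − $584.04 = $9.19.
Break-even = $660.00 / $9.19 = 71.82 → 72 months.

72 months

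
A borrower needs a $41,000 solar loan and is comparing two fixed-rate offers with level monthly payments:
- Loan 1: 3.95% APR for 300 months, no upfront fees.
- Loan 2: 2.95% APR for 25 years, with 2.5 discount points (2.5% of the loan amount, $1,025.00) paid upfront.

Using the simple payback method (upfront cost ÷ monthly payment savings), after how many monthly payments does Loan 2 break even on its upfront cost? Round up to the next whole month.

Loan 1: monthly rate = 3.95%/12 = 0.0032917; payment = 41,000 × 0.0032917 / (1 − (1+0.0032917)^−300) = $215.28.
Loan 2: at 2.95% the monthly rate is 0.0024583, so the payment is 41,000 × 0.0024583 / (1 − 1.0024583^−300) = $193.36.
Monthly savings = $215.28 − $193.36 = $21.92.
Break-even = $1,025.00 / $21.92 = 46.76 → 47 months.

47 months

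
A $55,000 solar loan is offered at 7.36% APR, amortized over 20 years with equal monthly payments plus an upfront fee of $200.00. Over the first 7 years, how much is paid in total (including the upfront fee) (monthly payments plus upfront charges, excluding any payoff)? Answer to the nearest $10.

$37,020

Monthly rate = 7.36%/12 = 0.0061333; payment = 55,000 × 0.0061333 / (1 − (1+0.0061333)^−240) = $438.38.
Total outlay = 84 × $438.38 + $200.00 = $37,023.92.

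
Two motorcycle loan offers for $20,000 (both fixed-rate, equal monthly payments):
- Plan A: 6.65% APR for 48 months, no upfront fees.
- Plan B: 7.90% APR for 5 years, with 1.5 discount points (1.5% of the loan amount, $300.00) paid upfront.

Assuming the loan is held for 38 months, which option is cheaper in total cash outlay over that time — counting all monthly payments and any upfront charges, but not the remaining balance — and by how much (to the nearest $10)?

Plan A: monthly rate = 6.65%/12 = 0.0055417; payment = 20,000 × 0.0055417 / (1 − (1+0.0055417)^−48) = $475.68.
Plan B: monthly rate = 7.9%/12 = 0.0065833; payment = 20,000 × 0.0065833 / (1 − (1+0.0065833)^−60) = $404.57.
Over 38 months: Plan A costs 38 × $475.68 = $18,075.84; Plan B costs 38 × $404.57 + $300.00 = $15,673.66.
Plan B is cheaper by $18,075.84 − $15,673.66 = $2,402.18.

Plan B by $2,400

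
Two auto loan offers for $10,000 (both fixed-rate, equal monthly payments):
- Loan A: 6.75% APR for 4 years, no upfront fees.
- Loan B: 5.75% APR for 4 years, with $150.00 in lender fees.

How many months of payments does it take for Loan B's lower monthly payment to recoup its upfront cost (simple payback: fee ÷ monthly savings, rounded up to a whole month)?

33 months

Loan A: monthly rate = 6.75%/12 = 0.0056250; payment = 10,000 × 0.0056250 / (1 − (1+0.0056250)^−48) = $238.30.
Loan B: monthly rate = 5.75%/12 = 0.0047917; payment = 10,000 × 0.0047917 / (1 − (1+0.0047917)^−48) = $233.71.
Monthly savings = $238.30 − $233.71 = $4.59.
Break-even = $150.00 / $4.59 = 32.68 → 33 months.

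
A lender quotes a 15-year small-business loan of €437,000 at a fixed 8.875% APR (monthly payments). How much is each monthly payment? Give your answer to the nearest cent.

€4,399.91

At 8.875% the monthly rate is 0.0073958, so the payment is 437,000 × 0.0073958 / (1 − 1.0073958^−180) = €4,399.91.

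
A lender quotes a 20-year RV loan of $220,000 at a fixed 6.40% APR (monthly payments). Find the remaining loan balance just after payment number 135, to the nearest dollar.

With monthly rate i = 6.4%/12 = 0.0053333, the balance after k of n payments is P · [(1+i)^n − (1+i)^k] / [(1+i)^n − 1].
(1+0.0053333)^240 = 3.58442745 and (1+0.0053333)^135 = 2.05050643, so the balance is 220,000 × (3.58442745 − 2.05050643) / (3.58442745 − 1) = $130,575.39.

$130,575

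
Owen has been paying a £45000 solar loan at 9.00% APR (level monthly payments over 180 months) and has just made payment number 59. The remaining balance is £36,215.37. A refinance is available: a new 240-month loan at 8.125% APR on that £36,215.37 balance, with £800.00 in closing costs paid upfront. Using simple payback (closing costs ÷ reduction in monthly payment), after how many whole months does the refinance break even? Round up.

6 months

Current payment = 45,000 × 9%/12 / (1 − (1+0.0075000)^−180) = £456.42.
Refinanced payment = 36,215.37 × 0.0067708 / (1 − (1+0.0067708)^−240) = £305.74.
Monthly savings = £456.42 − £305.74 = £150.68.
Break-even = £800.00 / £150.68 = 5.31 → 6 months.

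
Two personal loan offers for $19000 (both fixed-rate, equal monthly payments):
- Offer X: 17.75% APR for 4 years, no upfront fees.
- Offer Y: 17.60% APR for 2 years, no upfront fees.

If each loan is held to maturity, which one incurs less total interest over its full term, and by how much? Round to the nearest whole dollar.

Offer Y by $3,994

Offer X: monthly rate = 17.75%/12 = 0.0147917; payment = 19,000 × 0.0147917 / (1 − (1+0.0147917)^−48) = $555.65.
Total interest on Offer X = 48 × $555.65 − $19,000 = $7,671.20.
Offer Y: monthly rate = 17.6%/12 = 0.0146667; payment = 19,000 × 0.0146667 / (1 − (1+0.0146667)^−24) = $944.89.
Total interest on Offer Y = 24 × $944.89 − $19,000 = $3,677.36.
Offer Y is lower by $3,993.84.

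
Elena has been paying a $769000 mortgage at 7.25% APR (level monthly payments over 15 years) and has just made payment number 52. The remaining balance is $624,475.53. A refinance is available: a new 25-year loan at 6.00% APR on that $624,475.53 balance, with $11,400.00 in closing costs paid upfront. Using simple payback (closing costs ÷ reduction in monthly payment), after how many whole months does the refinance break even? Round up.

Current payment = 769,000 × 7.25%/12 / (1 − (1+0.0060417)^−180) = $7,019.92.
Refinanced payment = 624,475.53 × 0.0050000 / (1 − (1+0.0050000)^−300) = $4,023.50.
Monthly savings = $7,019.92 − $4,023.50 = $2,996.42.
Break-even = $11,400.00 / $2,996.42 = 3.80 → 4 months.

4 months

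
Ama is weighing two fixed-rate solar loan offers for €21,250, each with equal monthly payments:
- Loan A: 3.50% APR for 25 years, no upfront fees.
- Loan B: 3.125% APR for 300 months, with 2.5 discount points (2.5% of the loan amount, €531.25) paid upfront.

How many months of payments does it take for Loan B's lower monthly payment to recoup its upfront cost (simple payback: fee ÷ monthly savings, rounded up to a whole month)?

Loan A: at 3.50% the monthly rate is 0.0029167, so the payment is 21,250 × 0.0029167 / (1 − 1.0029167^−300) = €106.38.
Loan B: at 3.125% the monthly rate is 0.0026042, so the payment is 21,250 × 0.0026042 / (1 − 1.0026042^−300) = €102.16.
Monthly savings = €106.38 − €102.16 = €4.22.
Break-even = €531.25 / €4.22 = 125.89 → 126 months.

126 months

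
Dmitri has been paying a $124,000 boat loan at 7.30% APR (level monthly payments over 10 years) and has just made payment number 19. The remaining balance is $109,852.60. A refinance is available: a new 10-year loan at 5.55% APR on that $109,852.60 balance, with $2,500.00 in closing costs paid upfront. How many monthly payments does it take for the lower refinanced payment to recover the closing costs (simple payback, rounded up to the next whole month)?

Current payment = 124,000 × 7.3%/12 / (1 − (1+0.0060833)^−120) = $1,458.99.
Refinanced payment = 109,852.60 × 0.0046250 / (1 − (1+0.0046250)^−120) = $1,194.91.
Monthly savings = $1,458.99 − $1,194.91 = $264.08.
Break-even = $2,500.00 / $264.08 = 9.47 → 10 months.

10 months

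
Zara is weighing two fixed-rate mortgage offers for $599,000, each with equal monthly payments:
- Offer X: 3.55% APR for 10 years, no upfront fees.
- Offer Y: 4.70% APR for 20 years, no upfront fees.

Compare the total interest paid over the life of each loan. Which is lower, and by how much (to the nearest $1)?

Offer X by $212,614

Offer X: at 3.55% the monthly rate is 0.0029583, so the payment is 599,000 × 0.0029583 / (1 − 1.0029583^−120) = $5,937.30.
Total interest on Offer X = 120 × $5,937.30 − $599,000 = $113,476.00.
Offer Y: at 4.70% the monthly rate is 0.0039167, so the payment is 599,000 × 0.0039167 / (1 − 1.0039167^−240) = $3,854.54.
Total interest on Offer Y = 240 × $3,854.54 − $599,000 = $326,089.60.
Offer X is lower by $212,613.60.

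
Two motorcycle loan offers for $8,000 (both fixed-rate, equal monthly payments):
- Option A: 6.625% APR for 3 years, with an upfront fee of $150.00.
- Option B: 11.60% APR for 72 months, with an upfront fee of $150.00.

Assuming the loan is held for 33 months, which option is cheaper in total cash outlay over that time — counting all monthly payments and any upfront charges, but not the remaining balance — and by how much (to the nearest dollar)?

Option B by $3,000

Option A: monthly rate = 6.625%/12 = 0.0055208; payment = 8,000 × 0.0055208 / (1 − (1+0.0055208)^−36) = $245.65.
Option B: at 11.60% the monthly rate is 0.0096667, so the payment is 8,000 × 0.0096667 / (1 − 1.0096667^−72) = $154.74.
Over 33 months: Option A costs 33 × $245.65 + $150.00 = $8,256.45; Option B costs 33 × $154.74 + $150.00 = $5,256.42.
Option B is cheaper by $8,256.45 − $5,256.42 = $3,000.03.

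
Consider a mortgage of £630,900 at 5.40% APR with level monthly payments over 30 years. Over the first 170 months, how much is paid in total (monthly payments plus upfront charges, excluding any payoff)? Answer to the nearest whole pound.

£602,259

Monthly rate = 5.4%/12 = 0.0045000; payment = 630,900 × 0.0045000 / (1 − (1+0.0045000)^−360) = £3,542.70.
Total outlay = 170 × £3,542.70 = £602,259.00.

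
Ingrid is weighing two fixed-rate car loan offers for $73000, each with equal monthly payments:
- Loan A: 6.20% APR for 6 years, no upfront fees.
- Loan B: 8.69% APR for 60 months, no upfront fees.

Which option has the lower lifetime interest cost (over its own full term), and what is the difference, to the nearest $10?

Loan A by $2,660

Loan A: monthly rate = 6.2%/12 = 0.0051667; payment = 73,000 × 0.0051667 / (1 − (1+0.0051667)^−72) = $1,216.72.
Total interest on Loan A = 72 × $1,216.72 − $73,000 = $14,603.84.
Loan B: at 8.69% the monthly rate is 0.0072417, so the payment is 73,000 × 0.0072417 / (1 − 1.0072417^−60) = $1,504.40.
Total interest on Loan B = 60 × $1,504.40 − $73,000 = $17,264.00.
Loan A is lower by $2,660.16.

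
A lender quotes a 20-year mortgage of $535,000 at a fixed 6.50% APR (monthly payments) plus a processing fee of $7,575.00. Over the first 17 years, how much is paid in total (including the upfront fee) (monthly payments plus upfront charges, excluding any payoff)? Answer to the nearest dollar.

$821,294

Monthly rate = 6.5%/12 = 0.0054167; payment = 535,000 × 0.0054167 / (1 − (1+0.0054167)^−240) = $3,988.82.
Total outlay = 204 × $3,988.82 + $7,575.00 = $821,294.28.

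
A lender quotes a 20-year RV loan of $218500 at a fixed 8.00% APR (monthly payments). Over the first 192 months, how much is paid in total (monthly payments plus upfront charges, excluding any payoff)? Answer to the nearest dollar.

Monthly rate = 8%/12 = 0.0066667; payment = 218,500 × 0.0066667 / (1 − (1+0.0066667)^−240) = $1,827.62.
Total outlay = 192 × $1,827.62 = $350,903.04.

$350,903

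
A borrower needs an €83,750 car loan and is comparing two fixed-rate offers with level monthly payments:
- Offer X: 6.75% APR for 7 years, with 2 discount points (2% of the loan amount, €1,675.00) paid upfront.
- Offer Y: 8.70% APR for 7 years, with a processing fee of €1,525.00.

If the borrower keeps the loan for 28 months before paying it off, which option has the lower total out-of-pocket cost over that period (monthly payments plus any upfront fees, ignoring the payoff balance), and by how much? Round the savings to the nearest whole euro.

Offer X: at 6.75% the monthly rate is 0.0056250, so the payment is 83,750 × 0.0056250 / (1 − 1.0056250^−84) = €1,253.80.
Offer Y: monthly rate = 8.7%/12 = 0.0072500; payment = 83,750 × 0.0072500 / (1 − (1+0.0072500)^−84) = €1,334.74.
Over 28 months: Offer X costs 28 × €1,253.80 + €1,675.00 = €36,781.40; Offer Y costs 28 × €1,334.74 + €1,525.00 = €38,897.72.
Offer X is cheaper by €38,897.72 − €36,781.40 = €2,116.32.

Offer X by €2,116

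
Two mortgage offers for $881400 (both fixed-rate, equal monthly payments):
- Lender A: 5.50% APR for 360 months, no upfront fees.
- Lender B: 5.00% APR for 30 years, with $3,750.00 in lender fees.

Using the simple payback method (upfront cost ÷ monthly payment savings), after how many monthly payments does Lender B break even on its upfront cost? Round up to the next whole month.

Lender A: at 5.50% the monthly rate is 0.0045833, so the payment is 881,400 × 0.0045833 / (1 − 1.0045833^−360) = $5,004.49.
Lender B: at 5.00% the monthly rate is 0.0041667, so the payment is 881,400 × 0.0041667 / (1 − 1.0041667^−360) = $4,731.55.
Monthly savings = $5,004.49 − $4,731.55 = $272.94.
Break-even = $3,750.00 / $272.94 = 13.74 → 14 months.

14 months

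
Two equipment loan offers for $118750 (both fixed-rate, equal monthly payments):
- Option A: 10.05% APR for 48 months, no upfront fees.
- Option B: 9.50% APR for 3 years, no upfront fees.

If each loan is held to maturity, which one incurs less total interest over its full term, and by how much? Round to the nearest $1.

Option B by $7,763

Option A: monthly rate = 10.05%/12 = 0.0083750; payment = 118,750 × 0.0083750 / (1 − (1+0.0083750)^−48) = $3,014.66.
Total interest on Option A = 48 × $3,014.66 − $118,750 = $25,953.68.
Option B: at 9.50% the monthly rate is 0.0079167, so the payment is 118,750 × 0.0079167 / (1 − 1.0079167^−36) = $3,803.91.
Total interest on Option B = 36 × $3,803.91 − $118,750 = $18,190.76.
Option B is lower by $7,762.92.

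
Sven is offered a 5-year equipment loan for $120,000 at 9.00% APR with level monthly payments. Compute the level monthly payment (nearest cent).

$2,491.00

At 9.00% the monthly rate is 0.0075000, so the payment is 120,000 × 0.0075000 / (1 − 1.0075000^−60) = $2,491.00.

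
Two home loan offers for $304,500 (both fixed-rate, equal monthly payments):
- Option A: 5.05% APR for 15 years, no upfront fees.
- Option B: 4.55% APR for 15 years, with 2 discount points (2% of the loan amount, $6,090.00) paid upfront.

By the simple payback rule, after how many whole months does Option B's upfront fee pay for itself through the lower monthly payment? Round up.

78 months

Option A: monthly rate = 5.05%/12 = 0.0042083; payment = 304,500 × 0.0042083 / (1 − (1+0.0042083)^−180) = $2,415.91.
Option B: monthly rate = 4.55%/12 = 0.0037917; payment = 304,500 × 0.0037917 / (1 − (1+0.0037917)^−180) = $2,337.19.
Monthly savings = $2,415.91 − $2,337.19 = $78.72.
Break-even = $6,090.00 / $78.72 = 77.36 → 78 months.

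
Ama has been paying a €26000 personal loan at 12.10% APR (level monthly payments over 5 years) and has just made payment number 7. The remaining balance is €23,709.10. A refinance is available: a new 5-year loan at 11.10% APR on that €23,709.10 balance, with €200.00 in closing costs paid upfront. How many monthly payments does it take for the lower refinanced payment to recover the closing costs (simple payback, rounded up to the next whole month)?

Current payment = 26,000 × 12.1%/12 / (1 − (1+0.0100833)^−60) = €579.67.
Refinanced payment = 23,709.10 × 0.0092500 / (1 − (1+0.0092500)^−60) = €516.68.
Monthly savings = €579.67 − €516.68 = €62.99.
Break-even = €200.00 / €62.99 = 3.18 → 4 months.

4 months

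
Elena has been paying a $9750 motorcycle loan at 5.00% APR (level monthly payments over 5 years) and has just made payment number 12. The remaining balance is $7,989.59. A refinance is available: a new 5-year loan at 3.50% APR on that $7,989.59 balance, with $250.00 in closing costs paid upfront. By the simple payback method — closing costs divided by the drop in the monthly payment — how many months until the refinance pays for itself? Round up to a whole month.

7 months

Current payment = 9,750 × 5%/12 / (1 − (1+0.0041667)^−60) = $183.99.
Refinanced payment = 7,989.59 × 0.0029167 / (1 − (1+0.0029167)^−60) = $145.34.
Monthly savings = $183.99 − $145.34 = $38.65.
Break-even = $250.00 / $38.65 = 6.47 → 7 months.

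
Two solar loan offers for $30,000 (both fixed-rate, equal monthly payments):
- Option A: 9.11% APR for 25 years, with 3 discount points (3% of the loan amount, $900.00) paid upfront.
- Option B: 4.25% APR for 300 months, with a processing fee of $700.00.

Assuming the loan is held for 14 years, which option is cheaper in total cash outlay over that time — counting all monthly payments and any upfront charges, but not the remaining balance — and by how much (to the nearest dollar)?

Option A: at 9.11% the monthly rate is 0.0075917, so the payment is 30,000 × 0.0075917 / (1 − 1.0075917^−300) = $254.02.
Option B: monthly rate = 4.25%/12 = 0.0035417; payment = 30,000 × 0.0035417 / (1 − (1+0.0035417)^−300) = $162.52.
Over 168 months: Option A costs 168 × $254.02 + $900.00 = $43,575.36; Option B costs 168 × $162.52 + $700.00 = $28,003.36.
Option B is cheaper by $43,575.36 − $28,003.36 = $15,572.00.

Option B by $15,572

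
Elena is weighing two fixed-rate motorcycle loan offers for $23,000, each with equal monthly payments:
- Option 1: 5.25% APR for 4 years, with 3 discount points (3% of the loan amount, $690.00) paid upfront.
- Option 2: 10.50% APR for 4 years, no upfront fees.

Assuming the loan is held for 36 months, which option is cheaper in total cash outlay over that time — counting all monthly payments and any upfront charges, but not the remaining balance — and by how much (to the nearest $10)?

Option 1: monthly rate = 5.25%/12 = 0.0043750; payment = 23,000 × 0.0043750 / (1 − (1+0.0043750)^−48) = $532.28.
Option 2: at 10.50% the monthly rate is 0.0087500, so the payment is 23,000 × 0.0087500 / (1 − 1.0087500^−48) = $588.88.
Over 36 months: Option 1 costs 36 × $532.28 + $690.00 = $19,852.08; Option 2 costs 36 × $588.88 = $21,199.68.
Option 1 is cheaper by $21,199.68 − $19,852.08 = $1,347.60.

Option 1 by $1,350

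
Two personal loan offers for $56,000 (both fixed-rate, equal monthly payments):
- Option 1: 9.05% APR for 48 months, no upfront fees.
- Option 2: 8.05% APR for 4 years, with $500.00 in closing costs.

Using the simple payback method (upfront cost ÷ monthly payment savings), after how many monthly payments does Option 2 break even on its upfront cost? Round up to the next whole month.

Option 1: at 9.05% the monthly rate is 0.0075417, so the payment is 56,000 × 0.0075417 / (1 − 1.0075417^−48) = $1,394.89.
Option 2: at 8.05% the monthly rate is 0.0067083, so the payment is 56,000 × 0.0067083 / (1 − 1.0067083^−48) = $1,368.44.
Monthly savings = $1,394.89 − $1,368.44 = $26.45.
Break-even = $500.00 / $26.45 = 18.90 → 19 months.

19 months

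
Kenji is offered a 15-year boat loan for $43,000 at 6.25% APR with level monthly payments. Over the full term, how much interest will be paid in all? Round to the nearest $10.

$23,360

Monthly rate = 6.25%/12 = 0.0052083; payment = 43,000 × 0.0052083 / (1 − (1+0.0052083)^−180) = $368.69.
Total paid = 180 × $368.69 = $66,364.20; interest = $66,364.20 − $43,000 = $23,364.20.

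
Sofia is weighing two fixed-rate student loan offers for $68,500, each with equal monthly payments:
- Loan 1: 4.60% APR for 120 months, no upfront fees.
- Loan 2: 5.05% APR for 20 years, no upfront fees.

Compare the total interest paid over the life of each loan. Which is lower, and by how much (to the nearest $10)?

Loan 1: monthly rate = 4.6%/12 = 0.0038333; payment = 68,500 × 0.0038333 / (1 − (1+0.0038333)^−120) = $713.23.
Total interest on Loan 1 = 120 × $713.23 − $68,500 = $17,087.60.
Loan 2: at 5.05% the monthly rate is 0.0042083, so the payment is 68,500 × 0.0042083 / (1 − 1.0042083^−240) = $453.96.
Total interest on Loan 2 = 240 × $453.96 − $68,500 = $40,450.40.
Loan 1 is lower by $23,362.80.

Loan 1 by $23,360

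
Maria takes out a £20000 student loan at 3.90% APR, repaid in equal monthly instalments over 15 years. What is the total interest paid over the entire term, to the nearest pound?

At 3.90% the monthly rate is 0.0032500, so the payment is 20,000 × 0.0032500 / (1 − 1.0032500^−180) = £146.94.
Total paid = 180 × £146.94 = £26,449.20; interest = £26,449.20 − £20,000 = £6,449.20.

£6,449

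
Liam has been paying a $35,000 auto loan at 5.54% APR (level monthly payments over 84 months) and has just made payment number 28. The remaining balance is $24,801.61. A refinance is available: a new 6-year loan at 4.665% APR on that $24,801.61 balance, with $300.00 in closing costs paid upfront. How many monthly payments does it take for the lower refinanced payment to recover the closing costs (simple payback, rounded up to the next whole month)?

Current payment = 35,000 × 5.54%/12 / (1 − (1+0.0046167)^−84) = $503.62.
Refinanced payment = 24,801.61 × 0.0038875 / (1 − (1+0.0038875)^−72) = $395.59.
Monthly savings = $503.62 − $395.59 = $108.03.
Break-even = $300.00 / $108.03 = 2.78 → 3 months.

3 months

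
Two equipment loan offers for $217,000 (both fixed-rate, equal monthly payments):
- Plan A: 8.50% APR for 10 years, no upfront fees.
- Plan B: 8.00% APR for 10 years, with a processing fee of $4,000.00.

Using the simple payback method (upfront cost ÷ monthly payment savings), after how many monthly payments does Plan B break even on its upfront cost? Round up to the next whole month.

Plan A: at 8.50% the monthly rate is 0.0070833, so the payment is 217,000 × 0.0070833 / (1 − 1.0070833^−120) = $2,690.49.
Plan B: monthly rate = 8%/12 = 0.0066667; payment = 217,000 × 0.0066667 / (1 − (1+0.0066667)^−120) = $2,632.81.
Monthly savings = $2,690.49 − $2,632.81 = $57.68.
Break-even = $4,000.00 / $57.68 = 69.35 → 70 months.

70 months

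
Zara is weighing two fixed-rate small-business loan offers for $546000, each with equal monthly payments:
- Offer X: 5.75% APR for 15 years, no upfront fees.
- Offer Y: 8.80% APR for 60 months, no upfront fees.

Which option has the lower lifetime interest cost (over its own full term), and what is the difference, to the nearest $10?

Offer X: monthly rate = 5.75%/12 = 0.0047917; payment = 546,000 × 0.0047917 / (1 − (1+0.0047917)^−180) = $4,534.04.
Total interest on Offer X = 180 × $4,534.04 − $546,000 = $270,127.20.
Offer Y: at 8.80% the monthly rate is 0.0073333, so the payment is 546,000 × 0.0073333 / (1 − 1.0073333^−60) = $11,281.14.
Total interest on Offer Y = 60 × $11,281.14 − $546,000 = $130,868.40.
Offer Y is lower by $139,258.80.

Offer Y by $139,260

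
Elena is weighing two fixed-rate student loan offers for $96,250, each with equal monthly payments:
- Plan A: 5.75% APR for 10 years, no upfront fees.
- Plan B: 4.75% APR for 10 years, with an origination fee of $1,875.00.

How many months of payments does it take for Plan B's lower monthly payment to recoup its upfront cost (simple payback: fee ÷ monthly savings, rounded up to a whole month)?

Plan A: at 5.75% the monthly rate is 0.0047917, so the payment is 96,250 × 0.0047917 / (1 − 1.0047917^−120) = $1,056.53.
Plan B: monthly rate = 4.75%/12 = 0.0039583; payment = 96,250 × 0.0039583 / (1 − (1+0.0039583)^−120) = $1,009.16.
Monthly savings = $1,056.53 − $1,009.16 = $47.37.
Break-even = $1,875.00 / $47.37 = 39.58 → 40 months.

40 months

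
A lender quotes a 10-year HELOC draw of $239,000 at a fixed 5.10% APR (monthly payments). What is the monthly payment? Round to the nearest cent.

$2,546.66

At 5.10% the monthly rate is 0.0042500, so the payment is 239,000 × 0.0042500 / (1 − 1.0042500^−120) = $2,546.66.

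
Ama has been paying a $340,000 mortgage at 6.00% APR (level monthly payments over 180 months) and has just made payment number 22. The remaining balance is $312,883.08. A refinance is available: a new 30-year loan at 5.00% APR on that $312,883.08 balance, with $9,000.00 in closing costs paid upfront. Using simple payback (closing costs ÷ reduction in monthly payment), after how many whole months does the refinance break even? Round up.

8 months

Current payment = 340,000 × 6%/12 / (1 − (1+0.0050000)^−180) = $2,869.11.
Refinanced payment = 312,883.08 × 0.0041667 / (1 − (1+0.0041667)^−360) = $1,679.62.
Monthly savings = $2,869.11 − $1,679.62 = $1,189.49.
Break-even = $9,000.00 / $1,189.49 = 7.57 → 8 months.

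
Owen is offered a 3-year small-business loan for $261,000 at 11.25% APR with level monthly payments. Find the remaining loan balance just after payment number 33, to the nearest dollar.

$25,252

With monthly rate i = 11.25%/12 = 0.0093750, the balance after k of n payments is P · [(1+i)^n − (1+i)^k] / [(1+i)^n − 1].
(1+0.0093750)^36 = 1.39923798 and (1+0.0093750)^33 = 1.36061092, so the balance is 261,000 × (1.39923798 − 1.36061092) / (1.39923798 − 1) = $25,252.26.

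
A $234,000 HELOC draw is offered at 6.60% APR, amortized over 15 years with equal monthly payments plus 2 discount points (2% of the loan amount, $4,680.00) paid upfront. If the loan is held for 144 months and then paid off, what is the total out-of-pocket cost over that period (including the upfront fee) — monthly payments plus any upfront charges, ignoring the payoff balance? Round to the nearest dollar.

At 6.60% the monthly rate is 0.0055000, so the payment is 234,000 × 0.0055000 / (1 − 1.0055000^−180) = $2,051.28.
Total outlay = 144 × $2,051.28 + $4,680.00 = $300,064.32.

$300,064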